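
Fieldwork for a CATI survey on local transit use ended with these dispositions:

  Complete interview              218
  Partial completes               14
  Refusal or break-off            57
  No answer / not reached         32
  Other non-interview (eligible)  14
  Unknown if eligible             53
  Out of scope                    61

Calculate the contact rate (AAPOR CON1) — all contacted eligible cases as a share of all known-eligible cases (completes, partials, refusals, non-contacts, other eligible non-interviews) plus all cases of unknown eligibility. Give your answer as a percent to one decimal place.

Numerator → 218 + 14 + 57 + 14 = 303
Denom → 218 + 14 + 57 + 32 + 14 + 53 = 388
CON1 = 303 / 388 = 0.7809

78.1%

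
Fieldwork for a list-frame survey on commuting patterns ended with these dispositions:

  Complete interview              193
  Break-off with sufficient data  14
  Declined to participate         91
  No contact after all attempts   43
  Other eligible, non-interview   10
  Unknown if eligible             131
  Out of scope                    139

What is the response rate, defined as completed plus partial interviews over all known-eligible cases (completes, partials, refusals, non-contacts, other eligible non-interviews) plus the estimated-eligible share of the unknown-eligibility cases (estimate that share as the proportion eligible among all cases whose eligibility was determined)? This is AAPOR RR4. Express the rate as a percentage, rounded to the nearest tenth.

Num: 193 + 14 = 207
Known eligible: 193 + 14 + 91 + 43 + 10 = 351
e = 351 / (351 + 139) = 351 / 490 = 0.7163
Eligible share of unknowns: 0.7163 × 131 = 93.84
Base: 351 + 93.84 = 444.84
RR4 = 207 / 444.84 = 0.4653

46.5%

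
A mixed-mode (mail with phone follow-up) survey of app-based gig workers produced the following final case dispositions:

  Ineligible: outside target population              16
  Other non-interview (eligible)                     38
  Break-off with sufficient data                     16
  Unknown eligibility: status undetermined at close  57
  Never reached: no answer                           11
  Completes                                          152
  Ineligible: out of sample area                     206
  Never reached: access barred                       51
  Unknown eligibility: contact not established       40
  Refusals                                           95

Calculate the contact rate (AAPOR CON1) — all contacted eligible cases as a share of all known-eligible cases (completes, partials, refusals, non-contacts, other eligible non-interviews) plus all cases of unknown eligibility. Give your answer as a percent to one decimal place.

Never reached = 11 + 51 = 62
Unknown if eligible = 40 + 57 = 97
Not eligible = 16 + 206 = 222
Numerator = 152 + 16 + 95 + 38 = 301
Base = 152 + 16 + 95 + 62 + 38 + 97 = 460
CON1 = 301 / 460 = 0.6543

65.4%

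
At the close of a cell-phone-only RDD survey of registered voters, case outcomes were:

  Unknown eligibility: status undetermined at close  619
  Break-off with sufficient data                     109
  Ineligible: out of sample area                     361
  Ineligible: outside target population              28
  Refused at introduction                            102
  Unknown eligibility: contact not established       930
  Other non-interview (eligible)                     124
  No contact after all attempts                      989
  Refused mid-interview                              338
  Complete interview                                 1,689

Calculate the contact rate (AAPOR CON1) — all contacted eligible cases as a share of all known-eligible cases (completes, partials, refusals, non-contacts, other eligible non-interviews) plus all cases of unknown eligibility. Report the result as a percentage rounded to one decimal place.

48.2%

Declined to participate = 102 + 338 = 440
Eligibility not determined = 930 + 619 = 1549
Ineligible = 28 + 361 = 389
Top = 1689 + 109 + 440 + 124 = 2362
Denominator = 1689 + 109 + 440 + 989 + 124 + 1549 = 4900
CON1 = 2362 / 4900 = 0.4820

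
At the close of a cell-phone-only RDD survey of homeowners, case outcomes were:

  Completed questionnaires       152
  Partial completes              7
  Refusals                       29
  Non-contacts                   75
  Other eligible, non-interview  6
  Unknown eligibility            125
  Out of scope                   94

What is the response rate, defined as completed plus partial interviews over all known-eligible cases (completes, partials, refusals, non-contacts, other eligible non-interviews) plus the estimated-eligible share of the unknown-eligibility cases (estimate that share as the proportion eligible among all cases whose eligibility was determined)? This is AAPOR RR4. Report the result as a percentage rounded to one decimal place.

Num: 152 + 7 = 159
Known eligible: 152 + 7 + 29 + 75 + 6 = 269
e = 269 / (269 + 94) = 269 / 363 = 0.7410
Estimated eligible among unknowns: 0.7410 × 125 = 92.62
Denom: 269 + 92.62 = 361.62
RR4 = 159 / 361.62 = 0.4397

44.0%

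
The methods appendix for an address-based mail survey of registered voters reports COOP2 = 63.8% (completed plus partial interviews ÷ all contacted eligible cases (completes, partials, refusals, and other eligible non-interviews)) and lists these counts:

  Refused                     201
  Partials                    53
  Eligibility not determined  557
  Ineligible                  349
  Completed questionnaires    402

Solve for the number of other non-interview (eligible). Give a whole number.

57

Numerator → 402 + 53 = 455
COOP2 = 455 / D = 0.638
D = 455 / 0.638 = 713.2
Rest of base = 656
other non-interview (eligible) = 713.2 − 656 ≈ 57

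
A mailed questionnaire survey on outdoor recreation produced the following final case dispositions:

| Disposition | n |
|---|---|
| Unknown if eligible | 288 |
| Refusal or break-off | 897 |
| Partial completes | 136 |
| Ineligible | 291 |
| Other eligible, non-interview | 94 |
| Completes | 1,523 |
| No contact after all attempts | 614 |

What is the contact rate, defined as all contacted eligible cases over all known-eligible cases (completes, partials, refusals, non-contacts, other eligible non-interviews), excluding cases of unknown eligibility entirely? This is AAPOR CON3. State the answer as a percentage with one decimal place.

Top = 1523 + 136 + 897 + 94 = 2650
Denominator = 1523 + 136 + 897 + 614 + 94 = 3264
CON3 = 2650 / 3264 = 0.8119

81.2%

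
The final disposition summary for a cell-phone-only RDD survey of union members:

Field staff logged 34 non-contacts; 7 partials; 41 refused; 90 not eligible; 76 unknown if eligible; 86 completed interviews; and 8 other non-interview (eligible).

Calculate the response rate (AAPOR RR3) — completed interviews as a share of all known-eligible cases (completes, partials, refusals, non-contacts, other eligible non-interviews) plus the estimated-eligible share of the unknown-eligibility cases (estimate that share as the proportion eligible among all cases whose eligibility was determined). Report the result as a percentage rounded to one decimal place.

38.0%

Top: 86
Determined eligible: 86 + 7 + 41 + 34 + 8 = 176
e = 176 / (176 + 90) = 176 / 266 = 0.6617
Eligible share of unknowns: 0.6617 × 76 = 50.29
Base: 176 + 50.29 = 226.29
RR3 = 86 / 226.29 = 0.3800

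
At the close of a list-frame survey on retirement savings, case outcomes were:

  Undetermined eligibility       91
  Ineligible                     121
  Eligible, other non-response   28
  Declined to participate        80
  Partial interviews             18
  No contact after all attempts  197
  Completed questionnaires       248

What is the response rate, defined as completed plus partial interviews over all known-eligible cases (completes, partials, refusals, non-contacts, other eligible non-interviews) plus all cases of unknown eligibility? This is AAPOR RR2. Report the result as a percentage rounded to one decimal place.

Numerator → 248 + 18 = 266
Denom → 248 + 18 + 80 + 197 + 28 + 91 = 662
RR2 = 266 / 662 = 0.4018

40.2%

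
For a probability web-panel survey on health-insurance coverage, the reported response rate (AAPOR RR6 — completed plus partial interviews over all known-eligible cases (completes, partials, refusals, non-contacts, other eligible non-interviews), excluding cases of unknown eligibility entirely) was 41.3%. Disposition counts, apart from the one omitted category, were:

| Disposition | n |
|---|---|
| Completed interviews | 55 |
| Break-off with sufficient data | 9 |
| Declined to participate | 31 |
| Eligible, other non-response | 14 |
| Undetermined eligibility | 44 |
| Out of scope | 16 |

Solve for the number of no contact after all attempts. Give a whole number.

46

Numerator → 55 + 9 = 64
RR6 = 64 / D = 0.413
D = 64 / 0.413 = 155.0
Rest of base = 109
no contact after all attempts = 155.0 − 109 ≈ 46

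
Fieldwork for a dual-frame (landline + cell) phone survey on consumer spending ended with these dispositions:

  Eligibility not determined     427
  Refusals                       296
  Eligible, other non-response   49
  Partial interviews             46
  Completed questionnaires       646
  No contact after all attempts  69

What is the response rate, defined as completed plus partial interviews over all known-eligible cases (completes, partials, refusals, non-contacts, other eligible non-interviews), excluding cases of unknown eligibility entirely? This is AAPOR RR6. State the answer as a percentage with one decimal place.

62.6%

Numerator: 646 + 46 = 692
Denom: 646 + 46 + 296 + 69 + 49 = 1106
RR6 = 692 / 1106 = 0.6257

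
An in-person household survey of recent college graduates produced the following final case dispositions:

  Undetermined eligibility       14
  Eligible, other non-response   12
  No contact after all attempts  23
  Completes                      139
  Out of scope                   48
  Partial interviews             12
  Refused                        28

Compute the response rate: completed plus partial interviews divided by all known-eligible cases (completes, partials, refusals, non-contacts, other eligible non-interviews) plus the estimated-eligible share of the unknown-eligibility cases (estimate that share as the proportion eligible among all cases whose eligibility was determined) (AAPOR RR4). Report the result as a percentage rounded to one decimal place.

Num = 139 + 12 = 151
Eligible (known) = 139 + 12 + 28 + 23 + 12 = 214
e = 214 / (214 + 48) = 214 / 262 = 0.8168
e × U = 0.8168 × 14 = 11.44
Denom = 214 + 11.44 = 225.44
RR4 = 151 / 225.44 = 0.6698

67.0%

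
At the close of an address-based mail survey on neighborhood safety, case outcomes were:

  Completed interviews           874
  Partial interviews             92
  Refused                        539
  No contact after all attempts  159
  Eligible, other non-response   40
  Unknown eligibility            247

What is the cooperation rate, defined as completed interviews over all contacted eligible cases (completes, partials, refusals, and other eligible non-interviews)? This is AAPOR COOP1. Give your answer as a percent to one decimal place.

56.6%

Top: 874
Denominator: 874 + 92 + 539 + 40 = 1545
COOP1 = 874 / 1545 = 0.5657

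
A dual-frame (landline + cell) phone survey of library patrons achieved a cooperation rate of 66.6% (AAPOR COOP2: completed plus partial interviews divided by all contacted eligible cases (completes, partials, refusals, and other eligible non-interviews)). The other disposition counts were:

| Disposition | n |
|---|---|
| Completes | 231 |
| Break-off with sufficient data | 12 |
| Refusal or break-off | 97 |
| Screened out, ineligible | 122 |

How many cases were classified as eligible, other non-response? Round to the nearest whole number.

25

Numerator → 231 + 12 = 243
COOP2 = 243 / D = 0.666
D = 243 / 0.666 = 364.9
Other denominator terms total 340
eligible, other non-response = 364.9 − 340 ≈ 25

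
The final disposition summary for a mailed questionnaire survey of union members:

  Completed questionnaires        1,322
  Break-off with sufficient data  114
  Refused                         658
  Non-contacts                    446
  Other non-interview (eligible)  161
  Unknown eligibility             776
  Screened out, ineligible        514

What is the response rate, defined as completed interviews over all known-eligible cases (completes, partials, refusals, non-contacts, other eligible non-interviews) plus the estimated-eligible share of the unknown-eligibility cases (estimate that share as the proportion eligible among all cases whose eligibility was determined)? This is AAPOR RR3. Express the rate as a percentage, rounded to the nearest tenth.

39.4%

Top = 1322
Known eligible = 1322 + 114 + 658 + 446 + 161 = 2701
e = 2701 / (2701 + 514) = 2701 / 3215 = 0.8401
Estimated eligible among unknowns = 0.8401 × 776 = 651.92
Base = 2701 + 651.92 = 3352.92
RR3 = 1322 / 3352.92 = 0.3943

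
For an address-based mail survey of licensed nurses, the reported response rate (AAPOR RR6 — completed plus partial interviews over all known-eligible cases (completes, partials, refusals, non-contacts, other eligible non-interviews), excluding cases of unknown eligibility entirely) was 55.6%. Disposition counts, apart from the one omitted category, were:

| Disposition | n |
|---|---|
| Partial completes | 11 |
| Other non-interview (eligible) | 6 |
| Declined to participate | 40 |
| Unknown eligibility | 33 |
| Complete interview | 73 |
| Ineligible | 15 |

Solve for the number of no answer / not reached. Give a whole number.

Num → 73 + 11 = 84
RR6 = 84 / D = 0.556
D = 84 / 0.556 = 151.1
Other denominator terms total 130
no answer / not reached = 151.1 − 130 ≈ 21

21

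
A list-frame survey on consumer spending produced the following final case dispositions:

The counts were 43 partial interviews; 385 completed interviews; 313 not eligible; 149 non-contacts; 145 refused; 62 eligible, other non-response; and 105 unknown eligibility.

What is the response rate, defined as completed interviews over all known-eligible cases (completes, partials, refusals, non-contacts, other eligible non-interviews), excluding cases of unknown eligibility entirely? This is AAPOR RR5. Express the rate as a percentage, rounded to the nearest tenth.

49.1%

Top = 385
Base = 385 + 43 + 145 + 149 + 62 = 784
RR5 = 385 / 784 = 0.4911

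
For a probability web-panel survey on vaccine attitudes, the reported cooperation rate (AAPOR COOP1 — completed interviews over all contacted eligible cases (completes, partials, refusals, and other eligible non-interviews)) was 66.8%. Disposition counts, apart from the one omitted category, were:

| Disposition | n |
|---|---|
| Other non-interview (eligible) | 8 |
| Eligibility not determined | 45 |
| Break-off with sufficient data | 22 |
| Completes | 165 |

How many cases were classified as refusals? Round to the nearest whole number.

COOP1 = 165 / D = 0.668
D = 165 / 0.668 = 247.0
Rest of base = 195
refusals = 247.0 − 195 ≈ 52

52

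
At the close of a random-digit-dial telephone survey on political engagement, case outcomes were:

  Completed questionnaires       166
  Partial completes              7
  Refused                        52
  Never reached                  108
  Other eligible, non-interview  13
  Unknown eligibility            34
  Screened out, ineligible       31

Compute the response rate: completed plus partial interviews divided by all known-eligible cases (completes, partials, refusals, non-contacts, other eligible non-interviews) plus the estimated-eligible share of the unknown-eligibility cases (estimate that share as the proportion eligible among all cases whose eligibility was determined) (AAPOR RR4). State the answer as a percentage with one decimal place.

Top = 166 + 7 = 173
Determined eligible = 166 + 7 + 52 + 108 + 13 = 346
e = 346 / (346 + 31) = 346 / 377 = 0.9178
Estimated eligible among unknowns = 0.9178 × 34 = 31.21
Denominator = 346 + 31.21 = 377.21
RR4 = 173 / 377.21 = 0.4586

45.9%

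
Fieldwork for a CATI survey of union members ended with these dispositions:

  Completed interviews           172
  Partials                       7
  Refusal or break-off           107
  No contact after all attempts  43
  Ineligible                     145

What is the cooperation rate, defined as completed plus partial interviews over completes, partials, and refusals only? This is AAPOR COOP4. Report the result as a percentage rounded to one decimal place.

Numerator = 172 + 7 = 179
Base = 172 + 7 + 107 = 286
COOP4 = 179 / 286 = 0.6259

62.6%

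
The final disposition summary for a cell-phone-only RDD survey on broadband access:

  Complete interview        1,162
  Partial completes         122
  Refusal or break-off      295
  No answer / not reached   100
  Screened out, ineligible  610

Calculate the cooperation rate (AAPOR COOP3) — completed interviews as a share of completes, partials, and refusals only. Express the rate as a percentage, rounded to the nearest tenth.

73.6%

Num → 1162
Denom → 1162 + 122 + 295 = 1579
COOP3 = 1162 / 1579 = 0.7359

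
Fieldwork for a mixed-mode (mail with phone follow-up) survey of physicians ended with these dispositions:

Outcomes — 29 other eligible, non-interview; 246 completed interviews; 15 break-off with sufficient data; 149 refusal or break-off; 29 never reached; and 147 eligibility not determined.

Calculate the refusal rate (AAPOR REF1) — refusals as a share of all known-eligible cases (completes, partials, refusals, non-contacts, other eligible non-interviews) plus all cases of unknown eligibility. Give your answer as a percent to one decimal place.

Numerator → 149
Denom → 246 + 15 + 149 + 29 + 29 + 147 = 615
REF1 = 149 / 615 = 0.2423

24.2%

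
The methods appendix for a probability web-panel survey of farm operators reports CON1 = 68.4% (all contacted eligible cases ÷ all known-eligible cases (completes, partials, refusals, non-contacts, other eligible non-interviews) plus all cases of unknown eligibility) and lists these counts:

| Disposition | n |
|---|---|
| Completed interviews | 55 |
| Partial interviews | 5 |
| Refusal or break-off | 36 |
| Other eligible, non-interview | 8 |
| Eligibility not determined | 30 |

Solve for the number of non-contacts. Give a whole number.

18

Numerator: 55 + 5 + 36 + 8 = 104
CON1 = 104 / D = 0.684
D = 104 / 0.684 = 152.0
Rest of base = 134
non-contacts = 152.0 − 134 ≈ 18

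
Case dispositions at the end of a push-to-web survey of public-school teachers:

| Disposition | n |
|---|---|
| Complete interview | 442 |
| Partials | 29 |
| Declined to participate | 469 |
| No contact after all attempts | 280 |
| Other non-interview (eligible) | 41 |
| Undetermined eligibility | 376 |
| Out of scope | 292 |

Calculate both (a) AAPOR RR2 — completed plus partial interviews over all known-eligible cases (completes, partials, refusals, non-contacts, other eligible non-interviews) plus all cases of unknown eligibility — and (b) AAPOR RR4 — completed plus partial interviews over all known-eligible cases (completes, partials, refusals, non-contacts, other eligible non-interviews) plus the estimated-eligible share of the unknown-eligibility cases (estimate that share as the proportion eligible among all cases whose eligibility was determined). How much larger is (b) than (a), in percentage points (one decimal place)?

Top = 442 + 29 = 471
Denominator = 442 + 29 + 469 + 280 + 41 + 376 = 1637
RR2 = 471 / 1637 = 0.2877
Known eligible = 442 + 29 + 469 + 280 + 41 = 1261
e = 1261 / (1261 + 292) = 1261 / 1553 = 0.8120
Eligible share of unknowns = 0.8120 × 376 = 305.31
Denominator = 1261 + 305.31 = 1566.31
RR4 = 471 / 1566.31 = 0.3007
Difference = 30.07 − 28.77 = 1.30 percentage points

1.3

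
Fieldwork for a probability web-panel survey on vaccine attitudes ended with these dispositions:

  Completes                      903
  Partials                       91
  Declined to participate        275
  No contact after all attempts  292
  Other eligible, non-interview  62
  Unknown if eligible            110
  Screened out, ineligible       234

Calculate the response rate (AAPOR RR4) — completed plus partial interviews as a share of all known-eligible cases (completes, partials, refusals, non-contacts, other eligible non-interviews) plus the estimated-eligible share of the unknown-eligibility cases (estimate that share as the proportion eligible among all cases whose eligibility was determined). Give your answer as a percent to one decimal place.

Top → 903 + 91 = 994
Known eligible → 903 + 91 + 275 + 292 + 62 = 1623
e = 1623 / (1623 + 234) = 1623 / 1857 = 0.8740
Estimated eligible among unknowns → 0.8740 × 110 = 96.14
Denom → 1623 + 96.14 = 1719.14
RR4 = 994 / 1719.14 = 0.5782

57.8%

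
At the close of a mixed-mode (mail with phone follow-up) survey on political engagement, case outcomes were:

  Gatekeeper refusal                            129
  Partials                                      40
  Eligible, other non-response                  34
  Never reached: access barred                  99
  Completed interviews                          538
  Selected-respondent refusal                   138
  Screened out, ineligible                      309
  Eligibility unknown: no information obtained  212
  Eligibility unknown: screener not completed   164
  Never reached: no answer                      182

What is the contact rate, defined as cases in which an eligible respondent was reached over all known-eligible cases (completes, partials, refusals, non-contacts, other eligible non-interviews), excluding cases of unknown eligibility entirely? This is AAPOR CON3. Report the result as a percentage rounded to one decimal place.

75.8%

Refused = 129 + 138 = 267
No answer / not reached = 182 + 99 = 281
Eligibility not determined = 164 + 212 = 376
Num = 538 + 40 + 267 + 34 = 879
Denom = 538 + 40 + 267 + 281 + 34 = 1160
CON3 = 879 / 1160 = 0.7578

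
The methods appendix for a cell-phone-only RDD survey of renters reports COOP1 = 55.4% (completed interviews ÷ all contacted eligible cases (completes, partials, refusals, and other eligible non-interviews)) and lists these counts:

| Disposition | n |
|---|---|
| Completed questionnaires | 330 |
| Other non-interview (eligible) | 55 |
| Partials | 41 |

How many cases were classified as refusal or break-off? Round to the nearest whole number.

COOP1 = 330 / D = 0.554
D = 330 / 0.554 = 595.7
Rest of base = 426
refusal or break-off = 595.7 − 426 ≈ 170

170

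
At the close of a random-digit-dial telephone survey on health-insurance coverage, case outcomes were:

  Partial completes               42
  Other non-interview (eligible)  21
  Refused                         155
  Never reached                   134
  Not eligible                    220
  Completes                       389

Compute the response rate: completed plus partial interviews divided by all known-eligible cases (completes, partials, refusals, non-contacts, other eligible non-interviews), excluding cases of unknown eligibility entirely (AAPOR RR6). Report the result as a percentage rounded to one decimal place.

58.2%

Num = 389 + 42 = 431
Denominator = 389 + 42 + 155 + 134 + 21 = 741
RR6 = 431 / 741 = 0.5816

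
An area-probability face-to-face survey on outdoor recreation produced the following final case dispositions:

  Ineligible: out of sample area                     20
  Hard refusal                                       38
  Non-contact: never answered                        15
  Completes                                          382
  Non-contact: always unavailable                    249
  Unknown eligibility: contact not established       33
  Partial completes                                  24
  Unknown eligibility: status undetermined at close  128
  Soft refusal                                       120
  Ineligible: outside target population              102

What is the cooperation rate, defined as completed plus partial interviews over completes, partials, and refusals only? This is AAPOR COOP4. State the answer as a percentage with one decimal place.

72.0%

Declined to participate = 38 + 120 = 158
No answer / not reached = 15 + 249 = 264
Undetermined eligibility = 33 + 128 = 161
Not eligible = 102 + 20 = 122
Numerator: 382 + 24 = 406
Denom: 382 + 24 + 158 = 564
COOP4 = 406 / 564 = 0.7199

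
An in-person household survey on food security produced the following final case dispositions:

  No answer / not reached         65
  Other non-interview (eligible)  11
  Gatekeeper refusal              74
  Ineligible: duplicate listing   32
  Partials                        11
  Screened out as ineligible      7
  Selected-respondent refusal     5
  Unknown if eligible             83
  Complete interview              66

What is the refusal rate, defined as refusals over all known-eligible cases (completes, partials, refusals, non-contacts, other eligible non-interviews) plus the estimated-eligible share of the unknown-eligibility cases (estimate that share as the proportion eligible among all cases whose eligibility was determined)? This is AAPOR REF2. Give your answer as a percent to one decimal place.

Refusals = 74 + 5 = 79
Out of scope = 7 + 32 = 39
Num: 79
Eligible (known): 66 + 11 + 79 + 65 + 11 = 232
e = 232 / (232 + 39) = 232 / 271 = 0.8561
Estimated eligible among unknowns: 0.8561 × 83 = 71.06
Base: 232 + 71.06 = 303.06
REF2 = 79 / 303.06 = 0.2607

26.1%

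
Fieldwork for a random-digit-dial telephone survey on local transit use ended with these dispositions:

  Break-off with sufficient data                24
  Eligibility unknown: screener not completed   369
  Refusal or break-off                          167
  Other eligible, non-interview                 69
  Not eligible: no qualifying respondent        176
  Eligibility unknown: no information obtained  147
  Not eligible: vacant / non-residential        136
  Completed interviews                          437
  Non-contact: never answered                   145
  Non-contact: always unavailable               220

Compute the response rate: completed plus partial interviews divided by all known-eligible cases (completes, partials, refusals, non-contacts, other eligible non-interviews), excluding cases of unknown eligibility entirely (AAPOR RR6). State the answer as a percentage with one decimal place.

43.4%

Never reached = 145 + 220 = 365
Undetermined eligibility = 369 + 147 = 516
Screened out, ineligible = 176 + 136 = 312
Numerator = 437 + 24 = 461
Denominator = 437 + 24 + 167 + 365 + 69 = 1062
RR6 = 461 / 1062 = 0.4341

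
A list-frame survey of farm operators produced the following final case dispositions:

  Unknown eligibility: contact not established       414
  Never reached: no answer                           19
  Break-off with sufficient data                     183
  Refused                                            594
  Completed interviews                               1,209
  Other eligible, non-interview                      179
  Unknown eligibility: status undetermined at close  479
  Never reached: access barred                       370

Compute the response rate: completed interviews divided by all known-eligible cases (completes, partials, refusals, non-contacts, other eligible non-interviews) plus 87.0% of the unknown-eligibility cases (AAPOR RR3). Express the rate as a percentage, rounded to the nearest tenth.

36.3%

No contact after all attempts = 19 + 370 = 389
Eligibility not determined = 414 + 479 = 893
Numerator = 1209
Determined eligible = 1209 + 183 + 594 + 389 + 179 = 2554
e × U = 0.8700 × 893 = 776.91
Base = 2554 + 776.91 = 3330.91
RR3 = 1209 / 3330.91 = 0.3630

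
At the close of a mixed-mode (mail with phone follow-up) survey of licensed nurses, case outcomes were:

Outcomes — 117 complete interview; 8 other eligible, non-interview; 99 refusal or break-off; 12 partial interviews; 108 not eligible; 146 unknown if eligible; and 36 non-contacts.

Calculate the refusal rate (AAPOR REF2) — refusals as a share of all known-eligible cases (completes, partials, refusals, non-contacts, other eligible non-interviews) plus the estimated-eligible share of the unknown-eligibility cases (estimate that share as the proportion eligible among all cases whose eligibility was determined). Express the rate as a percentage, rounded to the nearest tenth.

26.3%

Numerator = 99
Determined eligible = 117 + 12 + 99 + 36 + 8 = 272
e = 272 / (272 + 108) = 272 / 380 = 0.7158
e × U = 0.7158 × 146 = 104.51
Base = 272 + 104.51 = 376.51
REF2 = 99 / 376.51 = 0.2629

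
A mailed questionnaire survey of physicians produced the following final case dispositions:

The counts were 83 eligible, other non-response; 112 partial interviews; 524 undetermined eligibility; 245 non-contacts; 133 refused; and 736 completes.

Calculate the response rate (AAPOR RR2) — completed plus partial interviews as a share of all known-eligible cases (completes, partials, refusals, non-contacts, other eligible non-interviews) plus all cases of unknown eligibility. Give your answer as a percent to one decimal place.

46.3%

Numerator = 736 + 112 = 848
Denominator = 736 + 112 + 133 + 245 + 83 + 524 = 1833
RR2 = 848 / 1833 = 0.4626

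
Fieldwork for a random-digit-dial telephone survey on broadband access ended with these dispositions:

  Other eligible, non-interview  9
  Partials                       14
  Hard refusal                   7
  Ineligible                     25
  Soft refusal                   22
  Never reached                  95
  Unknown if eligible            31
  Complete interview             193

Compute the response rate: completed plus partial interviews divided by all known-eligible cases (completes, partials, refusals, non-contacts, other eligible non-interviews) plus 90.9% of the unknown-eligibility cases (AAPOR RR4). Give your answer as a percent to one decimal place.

Refusals = 7 + 22 = 29
Top: 193 + 14 = 207
Known eligible: 193 + 14 + 29 + 95 + 9 = 340
Estimated eligible among unknowns: 0.9090 × 31 = 28.18
Denominator: 340 + 28.18 = 368.18
RR4 = 207 / 368.18 = 0.5622

56.2%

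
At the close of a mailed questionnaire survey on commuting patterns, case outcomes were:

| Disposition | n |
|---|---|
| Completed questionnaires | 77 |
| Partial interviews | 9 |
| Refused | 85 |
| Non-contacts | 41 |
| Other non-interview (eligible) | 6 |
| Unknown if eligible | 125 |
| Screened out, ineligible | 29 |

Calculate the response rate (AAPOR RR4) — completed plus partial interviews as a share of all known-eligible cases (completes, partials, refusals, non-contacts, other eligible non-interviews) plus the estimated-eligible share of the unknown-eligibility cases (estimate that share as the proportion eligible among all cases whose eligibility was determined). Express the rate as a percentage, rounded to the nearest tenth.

Numerator = 77 + 9 = 86
Determined eligible = 77 + 9 + 85 + 41 + 6 = 218
e = 218 / (218 + 29) = 218 / 247 = 0.8826
Eligible share of unknowns = 0.8826 × 125 = 110.33
Denominator = 218 + 110.33 = 328.33
RR4 = 86 / 328.33 = 0.2619

26.2%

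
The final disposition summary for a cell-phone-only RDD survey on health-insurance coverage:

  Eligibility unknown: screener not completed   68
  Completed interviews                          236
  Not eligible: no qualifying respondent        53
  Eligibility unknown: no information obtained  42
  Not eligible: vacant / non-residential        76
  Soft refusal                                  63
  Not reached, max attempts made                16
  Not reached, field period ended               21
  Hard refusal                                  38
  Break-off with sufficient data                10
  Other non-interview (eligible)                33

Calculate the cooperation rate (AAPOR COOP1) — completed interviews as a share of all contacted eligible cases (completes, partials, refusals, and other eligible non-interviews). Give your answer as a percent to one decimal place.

62.1%

Declined to participate = 38 + 63 = 101
No answer / not reached = 21 + 16 = 37
Undetermined eligibility = 68 + 42 = 110
Ineligible = 53 + 76 = 129
Top = 236
Denom = 236 + 10 + 101 + 33 = 380
COOP1 = 236 / 380 = 0.6211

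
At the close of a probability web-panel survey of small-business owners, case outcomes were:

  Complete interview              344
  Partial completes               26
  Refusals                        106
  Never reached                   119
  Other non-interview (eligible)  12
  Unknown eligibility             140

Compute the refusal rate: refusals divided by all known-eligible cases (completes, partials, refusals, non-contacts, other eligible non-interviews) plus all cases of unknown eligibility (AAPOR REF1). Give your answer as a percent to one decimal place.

Num: 106
Denominator: 344 + 26 + 106 + 119 + 12 + 140 = 747
REF1 = 106 / 747 = 0.1419

14.2%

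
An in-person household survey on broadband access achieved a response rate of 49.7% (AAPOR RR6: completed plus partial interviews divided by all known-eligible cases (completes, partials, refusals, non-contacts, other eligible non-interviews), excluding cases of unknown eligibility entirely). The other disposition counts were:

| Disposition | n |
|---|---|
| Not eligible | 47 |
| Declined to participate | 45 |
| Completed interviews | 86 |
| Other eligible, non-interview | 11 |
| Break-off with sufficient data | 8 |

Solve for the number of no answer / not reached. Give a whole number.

Numerator = 86 + 8 = 94
RR6 = 94 / D = 0.497
D = 94 / 0.497 = 189.1
Other denominator terms total 150
no answer / not reached = 189.1 − 150 ≈ 39

39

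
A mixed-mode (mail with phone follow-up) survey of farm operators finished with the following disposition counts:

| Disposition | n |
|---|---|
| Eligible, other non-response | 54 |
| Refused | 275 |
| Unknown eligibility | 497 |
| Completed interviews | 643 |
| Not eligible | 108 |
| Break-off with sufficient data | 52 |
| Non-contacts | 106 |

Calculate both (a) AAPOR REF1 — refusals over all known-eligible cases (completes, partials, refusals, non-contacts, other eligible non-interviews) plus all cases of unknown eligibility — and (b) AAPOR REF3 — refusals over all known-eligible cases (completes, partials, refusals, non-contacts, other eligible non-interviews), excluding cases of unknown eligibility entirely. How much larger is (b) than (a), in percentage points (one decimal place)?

Numerator → 275
Base → 643 + 52 + 275 + 106 + 54 + 497 = 1627
REF1 = 275 / 1627 = 0.1690
Base → 643 + 52 + 275 + 106 + 54 = 1130
REF3 = 275 / 1130 = 0.2434
Difference = 24.34 − 16.90 = 7.44 percentage points

7.4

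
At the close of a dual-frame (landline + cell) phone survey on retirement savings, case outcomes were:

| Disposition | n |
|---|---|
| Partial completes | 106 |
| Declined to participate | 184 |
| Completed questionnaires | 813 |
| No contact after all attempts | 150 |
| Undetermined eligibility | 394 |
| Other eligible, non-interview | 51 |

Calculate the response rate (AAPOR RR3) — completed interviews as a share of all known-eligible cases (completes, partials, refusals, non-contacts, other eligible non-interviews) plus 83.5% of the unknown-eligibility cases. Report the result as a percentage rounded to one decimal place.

Num → 813
Known eligible → 813 + 106 + 184 + 150 + 51 = 1304
Estimated eligible among unknowns → 0.8350 × 394 = 328.99
Base → 1304 + 328.99 = 1632.99
RR3 = 813 / 1632.99 = 0.4979

49.8%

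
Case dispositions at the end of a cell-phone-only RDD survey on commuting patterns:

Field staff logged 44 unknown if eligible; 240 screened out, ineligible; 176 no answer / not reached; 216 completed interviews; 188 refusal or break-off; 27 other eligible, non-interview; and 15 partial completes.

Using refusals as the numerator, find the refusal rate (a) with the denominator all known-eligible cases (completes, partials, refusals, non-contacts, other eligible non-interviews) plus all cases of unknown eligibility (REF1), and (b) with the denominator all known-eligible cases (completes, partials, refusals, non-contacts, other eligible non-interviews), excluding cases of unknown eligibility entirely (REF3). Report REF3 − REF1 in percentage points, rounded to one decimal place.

2.0

Top: 188
Denom: 216 + 15 + 188 + 176 + 27 + 44 = 666
REF1 = 188 / 666 = 0.2823
Denom: 216 + 15 + 188 + 176 + 27 = 622
REF3 = 188 / 622 = 0.3023
Difference = 30.23 − 28.23 = 2.00 percentage points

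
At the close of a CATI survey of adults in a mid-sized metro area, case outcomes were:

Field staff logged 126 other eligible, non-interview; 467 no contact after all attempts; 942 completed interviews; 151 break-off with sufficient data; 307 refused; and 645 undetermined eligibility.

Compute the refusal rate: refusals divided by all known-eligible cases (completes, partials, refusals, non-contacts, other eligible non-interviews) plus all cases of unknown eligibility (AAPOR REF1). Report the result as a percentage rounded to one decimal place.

Top = 307
Denominator = 942 + 151 + 307 + 467 + 126 + 645 = 2638
REF1 = 307 / 2638 = 0.1164

11.6%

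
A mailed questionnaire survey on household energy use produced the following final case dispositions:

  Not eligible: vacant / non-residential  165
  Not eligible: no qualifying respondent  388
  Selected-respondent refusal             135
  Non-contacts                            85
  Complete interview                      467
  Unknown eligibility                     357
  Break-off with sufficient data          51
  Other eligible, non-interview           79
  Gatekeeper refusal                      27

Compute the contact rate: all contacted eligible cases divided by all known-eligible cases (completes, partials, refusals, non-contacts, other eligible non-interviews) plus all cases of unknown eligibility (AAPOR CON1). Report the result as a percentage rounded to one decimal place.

63.2%

Refusal or break-off = 27 + 135 = 162
Screened out, ineligible = 388 + 165 = 553
Top = 467 + 51 + 162 + 79 = 759
Denominator = 467 + 51 + 162 + 85 + 79 + 357 = 1201
CON1 = 759 / 1201 = 0.6320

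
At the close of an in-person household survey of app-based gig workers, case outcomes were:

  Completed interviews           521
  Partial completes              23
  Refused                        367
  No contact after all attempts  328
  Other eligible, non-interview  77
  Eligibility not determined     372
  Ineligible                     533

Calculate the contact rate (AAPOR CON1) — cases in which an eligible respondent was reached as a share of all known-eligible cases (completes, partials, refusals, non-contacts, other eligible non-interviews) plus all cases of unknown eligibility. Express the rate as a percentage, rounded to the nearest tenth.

58.5%

Top: 521 + 23 + 367 + 77 = 988
Denominator: 521 + 23 + 367 + 328 + 77 + 372 = 1688
CON1 = 988 / 1688 = 0.5853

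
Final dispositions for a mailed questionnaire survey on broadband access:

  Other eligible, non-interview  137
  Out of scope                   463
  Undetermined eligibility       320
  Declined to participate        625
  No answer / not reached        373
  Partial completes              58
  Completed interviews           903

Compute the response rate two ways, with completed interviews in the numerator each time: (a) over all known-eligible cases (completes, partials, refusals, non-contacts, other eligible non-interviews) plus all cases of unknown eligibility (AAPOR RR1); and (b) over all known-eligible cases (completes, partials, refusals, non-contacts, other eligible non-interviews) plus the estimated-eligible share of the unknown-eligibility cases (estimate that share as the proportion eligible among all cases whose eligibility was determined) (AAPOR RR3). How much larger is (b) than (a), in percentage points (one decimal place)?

Num → 903
Base → 903 + 58 + 625 + 373 + 137 + 320 = 2416
RR1 = 903 / 2416 = 0.3738
Determined eligible → 903 + 58 + 625 + 373 + 137 = 2096
e = 2096 / (2096 + 463) = 2096 / 2559 = 0.8191
Eligible share of unknowns → 0.8191 × 320 = 262.11
Base → 2096 + 262.11 = 2358.11
RR3 = 903 / 2358.11 = 0.3829
Difference = 38.29 − 37.38 = 0.91 percentage points

0.9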